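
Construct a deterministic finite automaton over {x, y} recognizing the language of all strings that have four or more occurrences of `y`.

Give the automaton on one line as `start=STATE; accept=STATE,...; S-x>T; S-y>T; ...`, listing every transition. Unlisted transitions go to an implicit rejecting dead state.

Count `y`s, saturating at 5: states A through E mean 0 through 4 `y`s seen; F means more than 4. Each `y` increments (capped at F); other symbols loop. Accept from {E, F}.
With 6 states:
       x  y 
>  A   A  B 
   B   B  C 
   C   C  D 
   D   D  E 
 * E   E  F 
 * F   F  F 
(> = start, * = accepting)

start=A; accept=E,F; A-x>A; A-y>B; B-x>B; B-y>C; C-x>C; C-y>D; D-x>D; D-y>E; E-x>E; E-y>F; F-x>F; F-y>F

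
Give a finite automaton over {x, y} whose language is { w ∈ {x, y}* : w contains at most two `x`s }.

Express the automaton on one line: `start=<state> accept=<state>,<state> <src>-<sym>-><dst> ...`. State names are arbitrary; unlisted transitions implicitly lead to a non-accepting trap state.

Count `x`s, saturating at 3: states s0 through s2 mean 0 through 2 `x`s seen; s3 means more than 2. Each `x` increments (capped at s3); other symbols loop. Accept from {s0, s1, s2}.
With 4 states:
        x   y  
>* s0   s1  s0 
 * s1   s2  s1 
 * s2   s3  s2 
   s3   s3  s3 
(> = start, * = accepting)

start=s0 accept=s0,s1,s2 s0-x->s1 s0-y->s0 s1-x->s2 s1-y->s1 s2-x->s3 s2-y->s2 s3-x->s3 s3-y->s3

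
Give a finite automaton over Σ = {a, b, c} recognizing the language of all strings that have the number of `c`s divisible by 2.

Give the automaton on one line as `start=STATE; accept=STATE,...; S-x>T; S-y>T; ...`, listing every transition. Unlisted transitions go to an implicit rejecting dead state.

The only thing that matters is how many `c`s have appeared, reduced mod 2. Use one state per residue: s0 for 0, …, s1 for 1. Reading `c` moves to the next residue; anything else stays put. s0 is accepting.
With 2 states:
        a   b   c  
>* s0   s0  s0  s1 
   s1   s1  s1  s0 
(> = start, * = accepting)

start=s0; accept=s0; s0-a>s0; s0-b>s0; s0-c>s1; s1-a>s1; s1-b>s1; s1-c>s0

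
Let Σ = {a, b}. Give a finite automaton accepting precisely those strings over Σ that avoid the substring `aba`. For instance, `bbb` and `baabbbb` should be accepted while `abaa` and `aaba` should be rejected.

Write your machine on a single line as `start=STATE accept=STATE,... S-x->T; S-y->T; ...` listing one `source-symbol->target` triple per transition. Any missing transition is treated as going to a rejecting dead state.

start=S0; accept=S0,S1,S2; S0-a->S1; S0-b->S0; S1-a->S1; S1-b->S2; S2-a->S3; S2-b->S0; S3-a->S3; S3-b->S3

Track partial matches of the forbidden pattern `aba`. State S3 is a dead state reached once `aba` has occurred; every other state accepts. S0 means no part of `aba` is currently matched.
4 states suffice.
        a   b  
>* S0   S1  S0 
 * S1   S1  S2 
 * S2   S3  S0 
   S3   S3  S3 
(> = start, * = accepting)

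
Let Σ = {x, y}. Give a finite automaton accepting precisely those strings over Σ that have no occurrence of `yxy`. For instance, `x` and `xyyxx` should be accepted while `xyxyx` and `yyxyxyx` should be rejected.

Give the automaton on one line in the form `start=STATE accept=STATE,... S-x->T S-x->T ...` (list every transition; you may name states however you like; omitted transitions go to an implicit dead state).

This is the complement of 'contains `yxy`'. Use the same substring-matching states — q0 through q3 holding how much of `yxy` has just been matched — but flip the accepting set: everything except the trap q3 accepts.
        x   y  
>* q0   q0  q1 
 * q1   q2  q1 
 * q2   q0  q3 
   q3   q3  q3 
(> = start, * = accepting)

start=q0 accept=q0,q1,q2 q0-x->q0 q0-y->q1 q1-x->q2 q1-y->q1 q2-x->q0 q2-y->q3 q3-x->q3 q3-y->q3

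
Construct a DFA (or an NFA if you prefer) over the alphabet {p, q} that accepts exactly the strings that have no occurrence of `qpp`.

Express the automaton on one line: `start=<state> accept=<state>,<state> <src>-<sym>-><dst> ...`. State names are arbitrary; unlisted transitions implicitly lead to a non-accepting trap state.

Track partial matches of the forbidden pattern `qpp`. State S3 is a dead state reached once `qpp` has occurred; every other state accepts. S0 means no part of `qpp` is currently matched.
        p   q  
>* S0   S0  S1 
 * S1   S2  S1 
 * S2   S3  S1 
   S3   S3  S3 
(> = start, * = accepting)

start=S0 accept=S0,S1,S2 S0-p->S0 S0-q->S1 S1-p->S2 S1-q->S1 S2-p->S3 S2-q->S1 S3-p->S3 S3-q->S3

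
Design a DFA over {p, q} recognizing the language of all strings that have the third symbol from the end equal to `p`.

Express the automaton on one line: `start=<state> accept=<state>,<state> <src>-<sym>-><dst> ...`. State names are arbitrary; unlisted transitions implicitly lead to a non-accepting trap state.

A DFA must remember the last 3 symbols (since which symbol is third-to-last isn't known until the input ends). Use one state per possible window of the last ≤3 symbols; accept from those whose window starts with `p`.
With 15 states:
          p    q  
>  s0     s1   s2 
   s1     s3   s4 
   s2     s5   s6 
   s3     s7   s8 
   s4     s9  s10 
   s5    s11  s12 
   s6    s13  s14 
 * s7     s7   s8 
 * s8     s9  s10 
 * s9    s11  s12 
 * s10   s13  s14 
   s11    s7   s8 
   s12    s9  s10 
   s13   s11  s12 
   s14   s13  s14 
(> = start, * = accepting)

start=s0 accept=s7,s8,s9,s10 s0-p->s1 s0-q->s2 s1-p->s3 s1-q->s4 s2-p->s5 s2-q->s6 s3-p->s7 s3-q->s8 s4-p->s9 s4-q->s10 s5-p->s11 s5-q->s12 s6-p->s13 s6-q->s14 s7-p->s7 s7-q->s8 s8-p->s9 s8-q->s10 s9-p->s11 s9-q->s12 s10-p->s13 s10-q->s14 s11-p->s7 s11-q->s8 s12-p->s9 s12-q->s10 s13-p->s11 s13-q->s12 s14-p->s13 s14-q->s14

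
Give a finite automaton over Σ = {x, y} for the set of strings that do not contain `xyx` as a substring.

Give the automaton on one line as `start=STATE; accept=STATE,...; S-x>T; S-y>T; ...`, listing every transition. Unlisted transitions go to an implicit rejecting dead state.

start=S0; accept=S0,S1,S2; S0-x>S1; S0-y>S0; S1-x>S1; S1-y>S2; S2-x>S3; S2-y>S0; S3-x>S3; S3-y>S3

Track partial matches of the forbidden pattern `xyx`. State S3 is a dead state reached once `xyx` has occurred; every other state accepts. S0 means no part of `xyx` is currently matched.
4 states suffice.
        x   y  
>* S0   S1  S0 
 * S1   S1  S2 
 * S2   S3  S0 
   S3   S3  S3 
(> = start, * = accepting)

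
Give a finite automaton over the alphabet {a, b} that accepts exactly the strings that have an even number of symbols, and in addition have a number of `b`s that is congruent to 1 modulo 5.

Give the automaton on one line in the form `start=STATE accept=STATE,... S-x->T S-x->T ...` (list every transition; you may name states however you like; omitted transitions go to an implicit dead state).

Handle the two conditions separately and then intersect. One (2 states) tracks the input length modulo 2; the other (5 states) tracks the count of `b`s modulo 5. Each combined state is a pair, one component from each; accept when both components accept.
10 states suffice.
        a   b  
>  S0   S1  S2 
   S1   S0  S3 
   S2   S3  S4 
 * S3   S2  S5 
   S4   S5  S6 
   S5   S4  S7 
   S6   S7  S8 
   S7   S6  S9 
   S8   S9  S1 
   S9   S8  S0 
(> = start, * = accepting)

start=S0 accept=S3 S0-a->S1 S0-b->S2 S1-a->S0 S1-b->S3 S2-a->S3 S2-b->S4 S3-a->S2 S3-b->S5 S4-a->S5 S4-b->S6 S5-a->S4 S5-b->S7 S6-a->S7 S6-b->S8 S7-a->S6 S7-b->S9 S8-a->S9 S8-b->S1 S9-a->S8 S9-b->S0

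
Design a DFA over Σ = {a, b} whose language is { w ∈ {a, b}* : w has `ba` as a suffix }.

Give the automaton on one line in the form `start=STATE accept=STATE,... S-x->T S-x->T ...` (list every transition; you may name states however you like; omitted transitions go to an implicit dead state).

Let each state record the length of the longest suffix of the input read so far that is also a prefix of `ba`. q1 means the last symbol is `b`; q2 means the last 2 symbols are `ba`. Accept only at q2, where the string currently ends in `ba`.
With 3 states:
        a   b  
>  q0   q0  q1 
   q1   q2  q1 
 * q2   q0  q1 
(> = start, * = accepting)

start=q0 accept=q2 q0-a->q0 q0-b->q1 q1-a->q2 q1-b->q1 q2-a->q0 q2-b->q1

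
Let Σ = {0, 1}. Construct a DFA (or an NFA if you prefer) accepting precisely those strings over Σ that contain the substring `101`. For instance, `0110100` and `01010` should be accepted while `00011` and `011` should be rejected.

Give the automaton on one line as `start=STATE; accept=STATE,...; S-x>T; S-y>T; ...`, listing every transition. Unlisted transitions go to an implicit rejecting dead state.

States q0..q2 record the length of the longest prefix of `101` that matches the current input suffix. Reaching q3 means `101` has been seen, and we stay there forever. Accept from q3.
A 4-state machine:
        0   1  
>  q0   q0  q1 
   q1   q2  q1 
   q2   q0  q3 
 * q3   q3  q3 
(> = start, * = accepting)

start=q0; accept=q3; q0-0>q0; q0-1>q1; q1-0>q2; q1-1>q1; q2-0>q0; q2-1>q3; q3-0>q3; q3-1>q3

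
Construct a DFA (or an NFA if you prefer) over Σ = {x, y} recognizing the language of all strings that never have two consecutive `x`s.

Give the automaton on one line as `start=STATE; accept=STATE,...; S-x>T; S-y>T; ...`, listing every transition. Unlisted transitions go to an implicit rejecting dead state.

start=q0; accept=q0,q1; q0-x>q1; q0-y>q0; q1-x>q2; q1-y>q0; q2-x>q2; q2-y>q2

Track partial matches of the forbidden pattern `xx`. State q2 is a dead state reached once `xx` has occurred; every other state accepts. q0 means no part of `xx` is currently matched.
With 3 states:
        x   y  
>* q0   q1  q0 
 * q1   q2  q0 
   q2   q2  q2 
(> = start, * = accepting)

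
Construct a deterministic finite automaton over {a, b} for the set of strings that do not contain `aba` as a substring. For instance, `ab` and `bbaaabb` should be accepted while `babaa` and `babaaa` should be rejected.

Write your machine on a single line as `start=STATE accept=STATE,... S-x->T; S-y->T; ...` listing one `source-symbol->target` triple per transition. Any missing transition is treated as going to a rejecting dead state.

start=s0; accept=s0,s1,s2; s0-a->s1; s0-b->s0; s1-a->s1; s1-b->s2; s2-a->s3; s2-b->s0; s3-a->s3; s3-b->s3

Track partial matches of the forbidden pattern `aba`. State s3 is a dead state reached once `aba` has occurred; every other state accepts. s0 means no part of `aba` is currently matched.
A 4-state machine:
        a   b  
>* s0   s1  s0 
 * s1   s1  s2 
 * s2   s3  s0 
   s3   s3  s3 
(> = start, * = accepting)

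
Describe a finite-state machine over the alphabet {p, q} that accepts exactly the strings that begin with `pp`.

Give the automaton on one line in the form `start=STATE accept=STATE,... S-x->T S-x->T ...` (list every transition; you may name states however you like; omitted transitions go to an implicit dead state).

Walk along `pp` while the input agrees: from S0 take `p` to S1, and so on. Any deviation drops to the rejecting sink S3. Once S2 is reached the prefix is confirmed and every continuation is accepted.
4 states suffice.
        p   q  
>  S0   S1  S3 
   S1   S2  S3 
 * S2   S2  S2 
   S3   S3  S3 
(> = start, * = accepting)

start=S0 accept=S2 S0-p->S1 S0-q->S3 S1-p->S2 S1-q->S3 S2-p->S2 S2-q->S2 S3-p->S3 S3-q->S3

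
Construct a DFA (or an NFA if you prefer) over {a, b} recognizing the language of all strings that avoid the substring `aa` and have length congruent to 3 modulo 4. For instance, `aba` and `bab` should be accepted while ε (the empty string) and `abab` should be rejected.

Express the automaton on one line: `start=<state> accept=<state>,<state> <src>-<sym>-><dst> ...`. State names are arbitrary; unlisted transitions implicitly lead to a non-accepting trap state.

Handle the two conditions separately and then intersect. The first has 3 states tracking partial matches of the forbidden pattern `aa`; the second has 4 states tracking the input length modulo 4. A product state is a pair (one from each), accepting exactly when both do.
With 12 states:
          a    b  
>  S0     S1   S2 
   S1     S3   S4 
   S2     S5   S4 
   S3     S6   S6 
   S4     S7   S8 
   S5     S6   S8 
   S6     S9   S9 
 * S7     S9   S0 
 * S8    S10   S0 
   S9    S11  S11 
   S10   S11   S2 
   S11    S3   S3 
(> = start, * = accepting)

start=S0 accept=S7,S8 S0-a->S1 S0-b->S2 S1-a->S3 S1-b->S4 S2-a->S5 S2-b->S4 S3-a->S6 S3-b->S6 S4-a->S7 S4-b->S8 S5-a->S6 S5-b->S8 S6-a->S9 S6-b->S9 S7-a->S9 S7-b->S0 S8-a->S10 S8-b->S0 S9-a->S11 S9-b->S11 S10-a->S11 S10-b->S2 S11-a->S3 S11-b->S3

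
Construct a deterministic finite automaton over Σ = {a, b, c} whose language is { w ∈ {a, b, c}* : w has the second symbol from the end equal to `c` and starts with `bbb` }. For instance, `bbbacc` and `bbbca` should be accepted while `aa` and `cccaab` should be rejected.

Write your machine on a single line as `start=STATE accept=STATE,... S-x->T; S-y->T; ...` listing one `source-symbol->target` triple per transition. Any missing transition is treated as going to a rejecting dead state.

start=s0; accept=s20,s21,s22; s0-a->s1; s0-b->s2; s0-c->s3; s1-a->s4; s1-b->s5; s1-c->s6; s2-a->s7; s2-b->s8; s2-c->s9; s3-a->s10; s3-b->s11; s3-c->s12; s4-a->s4; s4-b->s5; s4-c->s6; s5-a->s7; s5-b->s13; s5-c->s9; s6-a->s10; s6-b->s11; s6-c->s12; s7-a->s4; s7-b->s5; s7-c->s6; s8-a->s7; s8-b->s14; s8-c->s9; s9-a->s10; s9-b->s11; s9-c->s12; s10-a->s4; s10-b->s5; s10-c->s6; s11-a->s7; s11-b->s13; s11-c->s9; s12-a->s10; s12-b->s11; s12-c->s12; s13-a->s7; s13-b->s13; s13-c->s9; s14-a->s15; s14-b->s14; s14-c->s16; s15-a->s17; s15-b->s18; s15-c->s19; s16-a->s20; s16-b->s21; s16-c->s22; s17-a->s17; s17-b->s18; s17-c->s19; s18-a->s15; s18-b->s14; s18-c->s16; s19-a->s20; s19-b->s21; s19-c->s22; s20-a->s17; s20-b->s18; s20-c->s19; s21-a->s15; s21-b->s14; s21-c->s16; s22-a->s20; s22-b->s21; s22-c->s22

Build one automaton per condition and run them in lockstep. One (13 states) tracks the last 2 symbols read; the other (5 states) tracks whether the input so far still matches the prefix `bbb`. Each combined state is a pair, one component from each; accept when both components accept.
23 states suffice.
          a    b    c  
>  s0     s1   s2   s3 
   s1     s4   s5   s6 
   s2     s7   s8   s9 
   s3    s10  s11  s12 
   s4     s4   s5   s6 
   s5     s7  s13   s9 
   s6    s10  s11  s12 
   s7     s4   s5   s6 
   s8     s7  s14   s9 
   s9    s10  s11  s12 
   s10    s4   s5   s6 
   s11    s7  s13   s9 
   s12   s10  s11  s12 
   s13    s7  s13   s9 
   s14   s15  s14  s16 
   s15   s17  s18  s19 
   s16   s20  s21  s22 
   s17   s17  s18  s19 
   s18   s15  s14  s16 
   s19   s20  s21  s22 
 * s20   s17  s18  s19 
 * s21   s15  s14  s16 
 * s22   s20  s21  s22 
(> = start, * = accepting)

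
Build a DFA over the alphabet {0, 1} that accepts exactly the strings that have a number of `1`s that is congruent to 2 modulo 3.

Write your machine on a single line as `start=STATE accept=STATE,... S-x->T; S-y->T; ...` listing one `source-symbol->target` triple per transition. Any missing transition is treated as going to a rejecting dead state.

The only thing that matters is how many `1`s have appeared, reduced mod 3. Use one state per residue: q0 for 0, …, q2 for 2. Reading `1` moves to the next residue; anything else stays put. q2 is accepting.
With 3 states:
        0   1  
>  q0   q0  q1 
   q1   q1  q2 
 * q2   q2  q0 
(> = start, * = accepting)

start=q0; accept=q2; q0-0->q0; q0-1->q1; q1-0->q1; q1-1->q2; q2-0->q2; q2-1->q0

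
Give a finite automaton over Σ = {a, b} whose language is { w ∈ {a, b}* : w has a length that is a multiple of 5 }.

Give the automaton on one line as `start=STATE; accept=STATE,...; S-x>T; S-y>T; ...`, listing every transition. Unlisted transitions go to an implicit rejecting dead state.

start=q0; accept=q0; q0-a>q1; q0-b>q1; q1-a>q2; q1-b>q2; q2-a>q3; q2-b>q3; q3-a>q4; q3-b>q4; q4-a>q0; q4-b>q0

Count input length modulo 5: every symbol advances one step around the cycle q0 → q1 → q2 → q3 → q4 → q0. Accept at q0.
        a   b  
>* q0   q1  q1 
   q1   q2  q2 
   q2   q3  q3 
   q3   q4  q4 
   q4   q0  q0 
(> = start, * = accepting)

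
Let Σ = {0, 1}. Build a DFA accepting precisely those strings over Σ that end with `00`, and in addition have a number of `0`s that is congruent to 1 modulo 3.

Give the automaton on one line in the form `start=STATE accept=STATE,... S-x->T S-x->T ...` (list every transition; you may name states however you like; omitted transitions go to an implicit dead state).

Handle the two conditions separately and then intersect. The first has 3 states tracking how much of the suffix `00` has currently been matched; the second has 3 states tracking the count of `0`s modulo 3. A product state is a pair (one from each), accepting exactly when both do.
With 9 states:
        0   1  
>  q0   q1  q0 
   q1   q2  q3 
   q2   q4  q5 
   q3   q6  q3 
   q4   q7  q0 
   q5   q8  q5 
   q6   q4  q5 
 * q7   q2  q3 
   q8   q7  q0 
(> = start, * = accepting)

start=q0 accept=q7 q0-0->q1 q0-1->q0 q1-0->q2 q1-1->q3 q2-0->q4 q2-1->q5 q3-0->q6 q3-1->q3 q4-0->q7 q4-1->q0 q5-0->q8 q5-1->q5 q6-0->q4 q6-1->q5 q7-0->q2 q7-1->q3 q8-0->q7 q8-1->q0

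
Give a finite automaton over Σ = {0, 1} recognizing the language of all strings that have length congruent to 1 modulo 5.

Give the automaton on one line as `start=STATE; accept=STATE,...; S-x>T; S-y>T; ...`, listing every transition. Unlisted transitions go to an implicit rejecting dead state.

Count input length modulo 5: every symbol advances one step around the cycle s0 → s1 → s2 → s3 → s4 → s0. Accept at s1.
5 states suffice.
        0   1  
>  s0   s1  s1 
 * s1   s2  s2 
   s2   s3  s3 
   s3   s4  s4 
   s4   s0  s0 
(> = start, * = accepting)

start=s0; accept=s1; s0-0>s1; s0-1>s1; s1-0>s2; s1-1>s2; s2-0>s3; s2-1>s3; s3-0>s4; s3-1>s4; s4-0>s0; s4-1>s0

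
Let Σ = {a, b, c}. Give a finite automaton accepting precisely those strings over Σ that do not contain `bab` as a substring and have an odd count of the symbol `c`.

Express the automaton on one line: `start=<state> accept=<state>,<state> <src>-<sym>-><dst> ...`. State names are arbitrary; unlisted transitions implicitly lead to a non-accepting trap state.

start=s0 accept=s2,s4,s6 s0-a->s0 s0-b->s1 s0-c->s2 s1-a->s3 s1-b->s1 s1-c->s2 s2-a->s2 s2-b->s4 s2-c->s0 s3-a->s0 s3-b->s5 s3-c->s2 s4-a->s6 s4-b->s4 s4-c->s0 s5-a->s5 s5-b->s5 s5-c->s5 s6-a->s2 s6-b->s5 s6-c->s0

Handle the two conditions separately and then intersect. The first has 4 states tracking partial matches of the forbidden pattern `bab`; the second has 2 states tracking the count of `c`s modulo 2. A product state is a pair (one from each), accepting exactly when both do. Equivalent product states are then merged.
A 7-state machine:
        a   b   c  
>  s0   s0  s1  s2 
   s1   s3  s1  s2 
 * s2   s2  s4  s0 
   s3   s0  s5  s2 
 * s4   s6  s4  s0 
   s5   s5  s5  s5 
 * s6   s2  s5  s0 
(> = start, * = accepting)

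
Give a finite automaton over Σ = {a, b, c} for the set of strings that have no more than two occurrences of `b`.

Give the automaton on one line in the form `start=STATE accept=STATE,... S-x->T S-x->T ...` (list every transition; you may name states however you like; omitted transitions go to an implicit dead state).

Count `b`s, saturating at 3: states q0 through q2 mean 0 through 2 `b`s seen; q3 means more than 2. Each `b` increments (capped at q3); other symbols loop. Accept from {q0, q1, q2}.
        a   b   c  
>* q0   q0  q1  q0 
 * q1   q1  q2  q1 
 * q2   q2  q3  q2 
   q3   q3  q3  q3 
(> = start, * = accepting)

start=q0 accept=q0,q1,q2 q0-a->q0 q0-b->q1 q0-c->q0 q1-a->q1 q1-b->q2 q1-c->q1 q2-a->q2 q2-b->q3 q2-c->q2 q3-a->q3 q3-b->q3 q3-c->q3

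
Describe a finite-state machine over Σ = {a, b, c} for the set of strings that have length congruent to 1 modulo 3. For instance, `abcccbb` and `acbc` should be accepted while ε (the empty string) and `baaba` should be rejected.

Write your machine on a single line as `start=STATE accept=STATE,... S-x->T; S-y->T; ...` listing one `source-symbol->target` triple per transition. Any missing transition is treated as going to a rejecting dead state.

start=s0; accept=s1; s0-a->s1; s0-b->s1; s0-c->s1; s1-a->s2; s1-b->s2; s1-c->s2; s2-a->s0; s2-b->s0; s2-c->s0

Count input length modulo 3: every symbol advances one step around the cycle s0 → s1 → s2 → s0. Accept at s1.
With 3 states:
        a   b   c  
>  s0   s1  s1  s1 
 * s1   s2  s2  s2 
   s2   s0  s0  s0 
(> = start, * = accepting)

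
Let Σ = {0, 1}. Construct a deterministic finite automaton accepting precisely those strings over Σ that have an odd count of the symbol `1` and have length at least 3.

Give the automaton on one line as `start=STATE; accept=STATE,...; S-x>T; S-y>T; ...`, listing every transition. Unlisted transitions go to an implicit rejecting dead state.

start=A; accept=F; A-0>B; A-1>C; B-0>D; B-1>E; C-0>E; C-1>D; D-0>D; D-1>F; E-0>F; E-1>D; F-0>F; F-1>D

Handle the two conditions separately and then intersect. One (2 states) tracks the count of `1`s modulo 2; the other (5 states) tracks the input length, saturating at 4. Each combined state is a pair, one component from each; accept when both components accept. Minimizing collapses redundant product states.
6 states suffice.
       0  1 
>  A   B  C 
   B   D  E 
   C   E  D 
   D   D  F 
   E   F  D 
 * F   F  D 
(> = start, * = accepting)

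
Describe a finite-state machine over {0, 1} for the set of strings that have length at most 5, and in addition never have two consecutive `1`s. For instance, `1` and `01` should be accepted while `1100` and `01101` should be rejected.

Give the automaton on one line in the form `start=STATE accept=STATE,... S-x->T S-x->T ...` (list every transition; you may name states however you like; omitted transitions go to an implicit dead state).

start=q0 accept=q0,q1,q2,q3,q4,q6,q7,q9,q10,q12,q13 q0-0->q1 q0-1->q2 q1-0->q3 q1-1->q4 q2-0->q3 q2-1->q5 q3-0->q6 q3-1->q7 q4-0->q6 q4-1->q8 q5-0->q8 q5-1->q8 q6-0->q9 q6-1->q10 q7-0->q9 q7-1->q11 q8-0->q11 q8-1->q11 q9-0->q12 q9-1->q13 q10-0->q12 q10-1->q14 q11-0->q14 q11-1->q14 q12-0->q15 q12-1->q16 q13-0->q15 q13-1->q17 q14-0->q17 q14-1->q17 q15-0->q15 q15-1->q16 q16-0->q15 q16-1->q17 q17-0->q17 q17-1->q17

Build one automaton per condition and run them in lockstep. The first has 7 states tracking the input length, saturating at 6; the second has 3 states tracking partial matches of the forbidden pattern `11`. A product state is a pair (one from each), accepting exactly when both do.
With 18 states:
          0    1  
>* q0     q1   q2 
 * q1     q3   q4 
 * q2     q3   q5 
 * q3     q6   q7 
 * q4     q6   q8 
   q5     q8   q8 
 * q6     q9  q10 
 * q7     q9  q11 
   q8    q11  q11 
 * q9    q12  q13 
 * q10   q12  q14 
   q11   q14  q14 
 * q12   q15  q16 
 * q13   q15  q17 
   q14   q17  q17 
   q15   q15  q16 
   q16   q15  q17 
   q17   q17  q17 
(> = start, * = accepting)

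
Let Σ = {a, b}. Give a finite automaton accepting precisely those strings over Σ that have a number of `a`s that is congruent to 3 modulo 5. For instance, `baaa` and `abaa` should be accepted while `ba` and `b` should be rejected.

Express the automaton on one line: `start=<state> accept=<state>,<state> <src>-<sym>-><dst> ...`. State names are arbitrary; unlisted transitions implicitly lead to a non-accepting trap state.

start=S0 accept=S3 S0-a->S1 S0-b->S0 S1-a->S2 S1-b->S1 S2-a->S3 S2-b->S2 S3-a->S4 S3-b->S3 S4-a->S0 S4-b->S4

The only thing that matters is how many `a`s have appeared, reduced mod 5. Use one state per residue: S0 for 0, …, S4 for 4. Reading `a` moves to the next residue; anything else stays put. S3 is accepting.
        a   b  
>  S0   S1  S0 
   S1   S2  S1 
   S2   S3  S2 
 * S3   S4  S3 
   S4   S0  S4 
(> = start, * = accepting)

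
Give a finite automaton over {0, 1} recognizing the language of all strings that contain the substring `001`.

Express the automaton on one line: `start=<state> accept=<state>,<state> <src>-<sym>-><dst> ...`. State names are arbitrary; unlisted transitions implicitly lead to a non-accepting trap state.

start=q0 accept=q3 q0-0->q1 q0-1->q0 q1-0->q2 q1-1->q0 q2-0->q2 q2-1->q3 q3-0->q3 q3-1->q3

Track how much of `001` has been matched so far: state q0 is no progress, q3 is the absorbing accept state reached once `001` has occurred. Intermediate states record partial matches; on a mismatch, fall back to the longest reusable overlap.
With 4 states:
        0   1  
>  q0   q1  q0 
   q1   q2  q0 
   q2   q2  q3 
 * q3   q3  q3 
(> = start, * = accepting)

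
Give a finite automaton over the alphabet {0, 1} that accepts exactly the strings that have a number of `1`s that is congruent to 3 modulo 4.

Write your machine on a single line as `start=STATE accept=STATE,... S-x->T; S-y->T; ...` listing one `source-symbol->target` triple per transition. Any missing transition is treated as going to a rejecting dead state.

The only thing that matters is how many `1`s have appeared, reduced mod 4. Use one state per residue: q0 for 0, …, q3 for 3. Reading `1` moves to the next residue; anything else stays put. q3 is accepting.
A 4-state machine:
        0   1  
>  q0   q0  q1 
   q1   q1  q2 
   q2   q2  q3 
 * q3   q3  q0 
(> = start, * = accepting)

start=q0; accept=q3; q0-0->q0; q0-1->q1; q1-0->q1; q1-1->q2; q2-0->q2; q2-1->q3; q3-0->q3; q3-1->q0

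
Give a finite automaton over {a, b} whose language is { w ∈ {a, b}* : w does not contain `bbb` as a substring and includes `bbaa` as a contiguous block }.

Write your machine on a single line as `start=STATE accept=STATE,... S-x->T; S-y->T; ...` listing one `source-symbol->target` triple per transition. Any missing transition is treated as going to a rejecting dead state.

Handle the two conditions separately and then intersect. One (4 states) tracks partial matches of the forbidden pattern `bbb`; the other (5 states) tracks whether and how much of `bbaa` has been seen. Each combined state is a pair, one component from each; accept when both components accept. Equivalent product states are then merged.
With 8 states:
        a   b  
>  q0   q0  q1 
   q1   q0  q2 
   q2   q3  q4 
   q3   q5  q1 
   q4   q4  q4 
 * q5   q5  q6 
 * q6   q5  q7 
 * q7   q5  q4 
(> = start, * = accepting)

start=q0; accept=q5,q6,q7; q0-a->q0; q0-b->q1; q1-a->q0; q1-b->q2; q2-a->q3; q2-b->q4; q3-a->q5; q3-b->q1; q4-a->q4; q4-b->q4; q5-a->q5; q5-b->q6; q6-a->q5; q6-b->q7; q7-a->q5; q7-b->q4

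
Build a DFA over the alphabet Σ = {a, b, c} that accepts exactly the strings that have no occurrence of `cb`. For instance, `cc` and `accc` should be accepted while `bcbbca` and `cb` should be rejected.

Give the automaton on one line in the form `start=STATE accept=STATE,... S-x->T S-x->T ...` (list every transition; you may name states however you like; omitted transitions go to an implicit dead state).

This is the complement of 'contains `cb`'. Use the same substring-matching states — q0 through q2 holding how much of `cb` has just been matched — but flip the accepting set: everything except the trap q2 accepts.
3 states suffice.
        a   b   c  
>* q0   q0  q0  q1 
 * q1   q0  q2  q1 
   q2   q2  q2  q2 
(> = start, * = accepting)

start=q0 accept=q0,q1 q0-a->q0 q0-b->q0 q0-c->q1 q1-a->q0 q1-b->q2 q1-c->q1 q2-a->q2 q2-b->q2 q2-c->q2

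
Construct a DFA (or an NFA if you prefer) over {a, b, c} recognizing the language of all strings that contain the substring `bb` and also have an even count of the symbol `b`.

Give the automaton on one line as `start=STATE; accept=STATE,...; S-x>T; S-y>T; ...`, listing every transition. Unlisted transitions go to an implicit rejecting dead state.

start=S0; accept=S3; S0-a>S0; S0-b>S1; S0-c>S0; S1-a>S2; S1-b>S3; S1-c>S2; S2-a>S2; S2-b>S4; S2-c>S2; S3-a>S3; S3-b>S5; S3-c>S3; S4-a>S0; S4-b>S5; S4-c>S0; S5-a>S5; S5-b>S3; S5-c>S5

Run two small machines in parallel and take their product. The first has 3 states tracking whether and how much of `bb` has been seen; the second has 2 states tracking the count of `b`s modulo 2. A product state is a pair (one from each), accepting exactly when both do.
With 6 states:
        a   b   c  
>  S0   S0  S1  S0 
   S1   S2  S3  S2 
   S2   S2  S4  S2 
 * S3   S3  S5  S3 
   S4   S0  S5  S0 
   S5   S5  S3  S5 
(> = start, * = accepting)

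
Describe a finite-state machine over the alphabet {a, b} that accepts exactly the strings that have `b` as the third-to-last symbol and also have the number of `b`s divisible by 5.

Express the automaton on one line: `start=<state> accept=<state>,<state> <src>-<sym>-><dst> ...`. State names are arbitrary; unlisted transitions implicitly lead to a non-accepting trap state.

start=s0 accept=s8,s11,s12,s15 s0-a->s0 s0-b->s1 s1-a->s1 s1-b->s2 s2-a->s2 s2-b->s3 s3-a->s4 s3-b->s5 s4-a->s4 s4-b->s6 s5-a->s7 s5-b->s8 s6-a->s7 s6-b->s9 s7-a->s10 s7-b->s11 s8-a->s12 s8-b->s1 s9-a->s12 s9-b->s1 s10-a->s10 s10-b->s13 s11-a->s14 s11-b->s1 s12-a->s15 s12-b->s1 s13-a->s14 s13-b->s1 s14-a->s15 s14-b->s1 s15-a->s0 s15-b->s1

Run two small machines in parallel and take their product. The first has 15 states tracking the last 3 symbols read; the second has 5 states tracking the count of `b`s modulo 5. A product state is a pair (one from each), accepting exactly when both do. After merging equivalent states the machine shrinks.
A 16-state machine:
          a    b  
>  s0     s0   s1 
   s1     s1   s2 
   s2     s2   s3 
   s3     s4   s5 
   s4     s4   s6 
   s5     s7   s8 
   s6     s7   s9 
   s7    s10  s11 
 * s8    s12   s1 
   s9    s12   s1 
   s10   s10  s13 
 * s11   s14   s1 
 * s12   s15   s1 
   s13   s14   s1 
   s14   s15   s1 
 * s15    s0   s1 
(> = start, * = accepting)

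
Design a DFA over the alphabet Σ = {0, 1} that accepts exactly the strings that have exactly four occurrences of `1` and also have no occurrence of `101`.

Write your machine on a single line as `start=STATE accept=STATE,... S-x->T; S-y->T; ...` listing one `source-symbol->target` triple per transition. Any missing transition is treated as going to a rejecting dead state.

Run two small machines in parallel and take their product. The first has 6 states tracking the count of `1`s, saturating at 5; the second has 4 states tracking partial matches of the forbidden pattern `101`. A product state is a pair (one from each), accepting exactly when both do.
20 states suffice.
          0    1  
>  q0     q0   q1 
   q1     q2   q3 
   q2     q4   q5 
   q3     q6   q7 
   q4     q4   q3 
   q5     q5   q8 
   q6     q9   q8 
   q7    q10  q11 
   q8     q8  q12 
   q9     q9   q7 
   q10   q13  q12 
 * q11   q14  q15 
   q12   q12  q16 
   q13   q13  q11 
 * q14   q17  q16 
   q15   q18  q15 
   q16   q16  q16 
 * q17   q17  q15 
   q18   q19  q16 
   q19   q19  q15 
(> = start, * = accepting)

start=q0; accept=q11,q14,q17; q0-0->q0; q0-1->q1; q1-0->q2; q1-1->q3; q2-0->q4; q2-1->q5; q3-0->q6; q3-1->q7; q4-0->q4; q4-1->q3; q5-0->q5; q5-1->q8; q6-0->q9; q6-1->q8; q7-0->q10; q7-1->q11; q8-0->q8; q8-1->q12; q9-0->q9; q9-1->q7; q10-0->q13; q10-1->q12; q11-0->q14; q11-1->q15; q12-0->q12; q12-1->q16; q13-0->q13; q13-1->q11; q14-0->q17; q14-1->q16; q15-0->q18; q15-1->q15; q16-0->q16; q16-1->q16; q17-0->q17; q17-1->q15; q18-0->q19; q18-1->q16; q19-0->q19; q19-1->q15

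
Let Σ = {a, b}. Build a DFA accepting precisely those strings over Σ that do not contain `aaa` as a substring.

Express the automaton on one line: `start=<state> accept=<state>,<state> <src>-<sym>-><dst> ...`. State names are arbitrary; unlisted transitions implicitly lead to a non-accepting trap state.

Track partial matches of the forbidden pattern `aaa`. State q3 is a dead state reached once `aaa` has occurred; every other state accepts. q0 means no part of `aaa` is currently matched.
4 states suffice.
        a   b  
>* q0   q1  q0 
 * q1   q2  q0 
 * q2   q3  q0 
   q3   q3  q3 
(> = start, * = accepting)

start=q0 accept=q0,q1,q2 q0-a->q1 q0-b->q0 q1-a->q2 q1-b->q0 q2-a->q3 q2-b->q0 q3-a->q3 q3-b->q3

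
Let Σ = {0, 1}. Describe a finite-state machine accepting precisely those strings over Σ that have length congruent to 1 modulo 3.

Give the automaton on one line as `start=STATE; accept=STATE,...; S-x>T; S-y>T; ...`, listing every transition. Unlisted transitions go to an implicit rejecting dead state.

start=q0; accept=q1; q0-0>q1; q0-1>q1; q1-0>q2; q1-1>q2; q2-0>q0; q2-1>q0

Count input length modulo 3: every symbol advances one step around the cycle q0 → q1 → q2 → q0. Accept at q1.
A 3-state machine:
        0   1  
>  q0   q1  q1 
 * q1   q2  q2 
   q2   q0  q0 
(> = start, * = accepting)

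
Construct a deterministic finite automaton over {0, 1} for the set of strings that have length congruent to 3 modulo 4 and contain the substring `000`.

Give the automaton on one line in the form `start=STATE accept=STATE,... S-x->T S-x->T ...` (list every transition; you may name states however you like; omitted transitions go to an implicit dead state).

start=A accept=G A-0->B A-1->C B-0->D B-1->E C-0->F C-1->E D-0->G D-1->H E-0->I E-1->H F-0->J F-1->H G-0->K G-1->K H-0->L H-1->A I-0->M I-1->A J-0->K J-1->A K-0->N K-1->N L-0->O L-1->C M-0->N M-1->C N-0->P N-1->P O-0->P O-1->E P-0->G P-1->G

Handle the two conditions separately and then intersect. The first has 4 states tracking the input length modulo 4; the second has 4 states tracking whether and how much of `000` has been seen. A product state is a pair (one from each), accepting exactly when both do.
With 16 states:
       0  1 
>  A   B  C 
   B   D  E 
   C   F  E 
   D   G  H 
   E   I  H 
   F   J  H 
 * G   K  K 
   H   L  A 
   I   M  A 
   J   K  A 
   K   N  N 
   L   O  C 
   M   N  C 
   N   P  P 
   O   P  E 
   P   G  G 
(> = start, * = accepting)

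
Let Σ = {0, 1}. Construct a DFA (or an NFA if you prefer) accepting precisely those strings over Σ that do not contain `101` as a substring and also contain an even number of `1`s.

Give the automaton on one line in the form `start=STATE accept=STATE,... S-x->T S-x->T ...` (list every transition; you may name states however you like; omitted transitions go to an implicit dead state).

start=A accept=A,D,G A-0->A A-1->B B-0->C B-1->D C-0->E C-1->F D-0->G D-1->B E-0->E E-1->D F-0->F F-1->H G-0->A G-1->H H-0->H H-1->F

Run two small machines in parallel and take their product. The first has 4 states tracking partial matches of the forbidden pattern `101`; the second has 2 states tracking the count of `1`s modulo 2. A product state is a pair (one from each), accepting exactly when both do.
       0  1 
>* A   A  B 
   B   C  D 
   C   E  F 
 * D   G  B 
   E   E  D 
   F   F  H 
 * G   A  H 
   H   H  F 
(> = start, * = accepting)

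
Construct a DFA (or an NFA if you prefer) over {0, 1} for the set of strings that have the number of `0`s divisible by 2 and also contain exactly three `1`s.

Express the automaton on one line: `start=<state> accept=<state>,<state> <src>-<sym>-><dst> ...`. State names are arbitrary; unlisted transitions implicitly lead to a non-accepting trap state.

start=q0 accept=q6 q0-0->q1 q0-1->q2 q1-0->q0 q1-1->q3 q2-0->q3 q2-1->q4 q3-0->q2 q3-1->q5 q4-0->q5 q4-1->q6 q5-0->q4 q5-1->q7 q6-0->q7 q6-1->q8 q7-0->q6 q7-1->q8 q8-0->q8 q8-1->q8

Run two small machines in parallel and take their product. The first has 2 states tracking the count of `0`s modulo 2; the second has 5 states tracking the count of `1`s, saturating at 4. A product state is a pair (one from each), accepting exactly when both do. Minimizing collapses redundant product states.
With 9 states:
        0   1  
>  q0   q1  q2 
   q1   q0  q3 
   q2   q3  q4 
   q3   q2  q5 
   q4   q5  q6 
   q5   q4  q7 
 * q6   q7  q8 
   q7   q6  q8 
   q8   q8  q8 
(> = start, * = accepting)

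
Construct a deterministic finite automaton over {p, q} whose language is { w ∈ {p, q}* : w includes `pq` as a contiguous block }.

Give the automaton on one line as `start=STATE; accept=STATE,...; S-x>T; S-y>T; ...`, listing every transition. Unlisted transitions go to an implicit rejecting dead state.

States s0..s1 record the length of the longest prefix of `pq` that matches the current input suffix. Reaching s2 means `pq` has been seen, and we stay there forever. Accept from s2.
With 3 states:
        p   q  
>  s0   s1  s0 
   s1   s1  s2 
 * s2   s2  s2 
(> = start, * = accepting)

start=s0; accept=s2; s0-p>s1; s0-q>s0; s1-p>s1; s1-q>s2; s2-p>s2; s2-q>s2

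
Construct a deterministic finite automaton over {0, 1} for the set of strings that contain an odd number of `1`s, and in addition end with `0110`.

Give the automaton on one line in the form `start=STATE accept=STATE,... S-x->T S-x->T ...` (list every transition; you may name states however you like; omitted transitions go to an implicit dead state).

Run two small machines in parallel and take their product. One (2 states) tracks the count of `1`s modulo 2; the other (5 states) tracks how much of the suffix `0110` has currently been matched. Each combined state is a pair, one component from each; accept when both components accept. After merging equivalent states the machine shrinks.
A 6-state machine:
        0   1  
>  q0   q0  q1 
   q1   q2  q0 
   q2   q2  q3 
   q3   q0  q4 
   q4   q5  q0 
 * q5   q2  q3 
(> = start, * = accepting)

start=q0 accept=q5 q0-0->q0 q0-1->q1 q1-0->q2 q1-1->q0 q2-0->q2 q2-1->q3 q3-0->q0 q3-1->q4 q4-0->q5 q4-1->q0 q5-0->q2 q5-1->q3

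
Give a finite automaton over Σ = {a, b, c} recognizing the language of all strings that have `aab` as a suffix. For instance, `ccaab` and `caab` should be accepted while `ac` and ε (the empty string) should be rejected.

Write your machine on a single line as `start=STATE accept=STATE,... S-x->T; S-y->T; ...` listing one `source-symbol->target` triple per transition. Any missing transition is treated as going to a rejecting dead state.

start=q0; accept=q3; q0-a->q1; q0-b->q0; q0-c->q0; q1-a->q2; q1-b->q0; q1-c->q0; q2-a->q2; q2-b->q3; q2-c->q0; q3-a->q1; q3-b->q0; q3-c->q0

Remember how much of `aab` the current input suffix matches. State q0 means no match yet; q1 means the last symbol is `a`; q2 means the last 2 symbols are `aa`; q3 means the last 3 symbols are `aab`. Only q3 accepts. On a mismatch, fall back to the longest proper suffix that is still a prefix of `aab`.
4 states suffice.
        a   b   c  
>  q0   q1  q0  q0 
   q1   q2  q0  q0 
   q2   q2  q3  q0 
 * q3   q1  q0  q0 
(> = start, * = accepting)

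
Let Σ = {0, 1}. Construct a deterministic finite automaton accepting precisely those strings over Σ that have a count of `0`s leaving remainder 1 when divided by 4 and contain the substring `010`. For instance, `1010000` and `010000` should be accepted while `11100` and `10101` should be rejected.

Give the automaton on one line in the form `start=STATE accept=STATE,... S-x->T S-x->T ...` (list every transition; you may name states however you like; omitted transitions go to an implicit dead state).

start=s0 accept=s15 s0-0->s1 s0-1->s0 s1-0->s2 s1-1->s3 s2-0->s4 s2-1->s5 s3-0->s6 s3-1->s7 s4-0->s8 s4-1->s9 s5-0->s10 s5-1->s11 s6-0->s10 s6-1->s6 s7-0->s2 s7-1->s7 s8-0->s1 s8-1->s12 s9-0->s13 s9-1->s14 s10-0->s13 s10-1->s10 s11-0->s4 s11-1->s11 s12-0->s15 s12-1->s0 s13-0->s15 s13-1->s13 s14-0->s8 s14-1->s14 s15-0->s6 s15-1->s15

Handle the two conditions separately and then intersect. One (4 states) tracks the count of `0`s modulo 4; the other (4 states) tracks whether and how much of `010` has been seen. Each combined state is a pair, one component from each; accept when both components accept.
16 states suffice.
          0    1  
>  s0     s1   s0 
   s1     s2   s3 
   s2     s4   s5 
   s3     s6   s7 
   s4     s8   s9 
   s5    s10  s11 
   s6    s10   s6 
   s7     s2   s7 
   s8     s1  s12 
   s9    s13  s14 
   s10   s13  s10 
   s11    s4  s11 
   s12   s15   s0 
   s13   s15  s13 
   s14    s8  s14 
 * s15    s6  s15 
(> = start, * = accepting)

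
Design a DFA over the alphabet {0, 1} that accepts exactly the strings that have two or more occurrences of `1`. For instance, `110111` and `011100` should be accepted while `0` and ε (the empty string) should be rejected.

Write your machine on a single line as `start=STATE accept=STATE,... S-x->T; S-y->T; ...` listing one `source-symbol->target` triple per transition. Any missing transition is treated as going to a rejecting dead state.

start=q0; accept=q2,q3; q0-0->q0; q0-1->q1; q1-0->q1; q1-1->q2; q2-0->q2; q2-1->q3; q3-0->q3; q3-1->q3

Only the number of `1`s matters, and only up to 3. Make a chain q0 → q1 → q2 → q3 advanced by each `1` (with q3 absorbing); every other symbol self-loops. The accepting set is {q2, q3}.
4 states suffice.
        0   1  
>  q0   q0  q1 
   q1   q1  q2 
 * q2   q2  q3 
 * q3   q3  q3 
(> = start, * = accepting)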